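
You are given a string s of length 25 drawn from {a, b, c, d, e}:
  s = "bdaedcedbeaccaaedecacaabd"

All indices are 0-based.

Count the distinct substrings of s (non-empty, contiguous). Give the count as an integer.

rank→(start, suffix):
  0 → (21, 'aabd')
  1 → (13, 'aaedecacaabd')
  2 → (22, 'abd')
  3 → (19, 'acaabd')
  4 → (10, 'accaaedecacaabd')
  5 → (2, 'aedcedbeaccaaedecacaabd')
  6 → (14, 'aedecacaabd')
  7 → (23, 'bd')
  8 → (0, 'bdaedcedbeaccaaedecacaabd')
  9 → (8, 'beaccaaedecacaabd')
  10 → (20, 'caabd')
  11 → (12, 'caaedecacaabd')
  12 → (18, 'cacaabd')
  13 → (11, 'ccaaedecacaabd')
  14 → (5, 'cedbeaccaaedecacaabd')
  15 → (24, 'd')
  16 → (1, 'daedcedbeaccaaedecacaabd')
  17 → (7, 'dbeaccaaedecacaabd')
  18 → (4, 'dcedbeaccaaedecacaabd')
  19 → (16, 'decacaabd')
  20 → (9, 'eaccaaedecacaabd')
  21 → (17, 'ecacaabd')
  22 → (6, 'edbeaccaaedecacaabd')
  23 → (3, 'edcedbeaccaaedecacaabd')
  24 → (15, 'edecacaabd')

SA = [21, 13, 22, 19, 10, 2, 14, 23, 0, 8, 20, 12, 18, 11, 5, 24, 1, 7, 4, 16, 9, 17, 6, 3, 15]
rank  pair      lcp
   1  s[21:],s[13:]  2  'aa'
   2  s[13:],s[22:]  1  'a'
   3  s[22:],s[19:]  1  'a'
   4  s[19:],s[10:]  2  'ac'
   5  s[10:],s[2:]  1  'a'
   6  s[2:],s[14:]  3  'aed'
   7  s[14:],s[23:]  0  ''
   8  s[23:],s[0:]  2  'bd'
   9  s[0:],s[8:]  1  'b'
  10  s[8:],s[20:]  0  ''
  11  s[20:],s[12:]  3  'caa'
  12  s[12:],s[18:]  2  'ca'
  13  s[18:],s[11:]  1  'c'
  14  s[11:],s[5:]  1  'c'
  15  s[5:],s[24:]  0  ''
  16  s[24:],s[1:]  1  'd'
  17  s[1:],s[7:]  1  'd'
  18  s[7:],s[4:]  1  'd'
  19  s[4:],s[16:]  1  'd'
  20  s[16:],s[9:]  0  ''
  21  s[9:],s[17:]  1  'e'
  22  s[17:],s[6:]  1  'e'
  23  s[6:],s[3:]  2  'ed'
  24  s[3:],s[15:]  2  'ed'

n(n+1)/2 = 25·26/2 = 325
Σ LCP = 0 + 2 + 1 + 1 + 2 + 1 + 3 + 0 + 2 + 1 + 0 + 3 + 2 + 1 + 1 + 0 + 1 + 1 + 1 + 1 + 0 + 1 + 1 + 2 + 2 = 30
distinct = 325 − 30 = 295

295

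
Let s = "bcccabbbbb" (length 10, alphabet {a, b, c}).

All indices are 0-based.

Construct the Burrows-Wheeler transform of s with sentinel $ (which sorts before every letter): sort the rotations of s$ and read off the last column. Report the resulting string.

rank  rotation     last
    0  $bcccabbbbb  b
    1  abbbbb$bccc  c
    2  b$bcccabbbb  b
    3  bb$bcccabbb  b
    4  bbb$bcccabb  b
    5  bbbb$bcccab  b
    6  bbbbb$bccca  a
    7  bcccabbbbb$  $
    8  cabbbbb$bcc  c
    9  ccabbbbb$bc  c
   10  cccabbbbb$b  b

bcbbbba$ccb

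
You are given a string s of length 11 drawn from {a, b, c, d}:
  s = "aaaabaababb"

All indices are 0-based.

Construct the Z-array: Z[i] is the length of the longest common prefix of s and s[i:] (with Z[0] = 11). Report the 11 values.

Z[0]=11
i=1: outside box; Z[1]=3 grow→box=[1,4)
i=2: min(r-i=2, Z[1]=3)=2; Z[2]=2
i=3: min(r-i=1, Z[2]=2)=1; Z[3]=1
i=4: outside box; Z[4]=0
i=5: outside box; Z[5]=2 grow→box=[5,7)
i=6: min(r-i=1, Z[1]=3)=1; Z[6]=1
i=7: outside box; Z[7]=0
i=8: outside box; Z[8]=1 grow→box=[8,9)
i=9: outside box; Z[9]=0
i=10: outside box; Z[10]=0

[11, 3, 2, 1, 0, 2, 1, 0, 1, 0, 0]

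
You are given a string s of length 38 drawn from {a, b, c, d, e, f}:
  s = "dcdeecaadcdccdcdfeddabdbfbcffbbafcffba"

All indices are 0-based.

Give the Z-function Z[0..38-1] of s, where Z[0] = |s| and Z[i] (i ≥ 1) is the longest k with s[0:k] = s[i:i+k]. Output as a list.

Z[0]=38
i=1: i≥r, start 0; Z[1]=0
i=2: i≥r, start 0; Z[2]=1 grow→box=[2,3)
i=3: i≥r, start 0; Z[3]=0
i=4: i≥r, start 0; Z[4]=0
i=5: i≥r, start 0; Z[5]=0
i=6: i≥r, start 0; Z[6]=0
i=7: i≥r, start 0; Z[7]=0
i=8: i≥r, start 0; Z[8]=3 grow→box=[8,11)
i=9: min(r-i=2, Z[1]=0)=0; Z[9]=0
i=10: min(r-i=1, Z[2]=1)=1; Z[10]=2 grow→box=[10,12)
i=11: min(r-i=1, Z[1]=0)=0; Z[11]=0
i=12: i≥r, start 0; Z[12]=0
i=13: i≥r, start 0; Z[13]=3 grow→box=[13,16)
i=14: min(r-i=2, Z[1]=0)=0; Z[14]=0
i=15: min(r-i=1, Z[2]=1)=1; Z[15]=1
i=16: i≥r, start 0; Z[16]=0
i=17: i≥r, start 0; Z[17]=0
i=18: i≥r, start 0; Z[18]=1 grow→box=[18,19)
i=19: i≥r, start 0; Z[19]=1 grow→box=[19,20)
i=20: i≥r, start 0; Z[20]=0
i=21: i≥r, start 0; Z[21]=0
i=22: i≥r, start 0; Z[22]=1 grow→box=[22,23)
i=23: i≥r, start 0; Z[23]=0
i=24: i≥r, start 0; Z[24]=0
i=25: i≥r, start 0; Z[25]=0
i=26: i≥r, start 0; Z[26]=0
i=27: i≥r, start 0; Z[27]=0
i=28: i≥r, start 0; Z[28]=0
i=29: i≥r, start 0; Z[29]=0
i=30: i≥r, start 0; Z[30]=0
i=31: i≥r, start 0; Z[31]=0
i=32: i≥r, start 0; Z[32]=0
i=33: i≥r, start 0; Z[33]=0
i=34: i≥r, start 0; Z[34]=0
i=35: i≥r, start 0; Z[35]=0
i=36: i≥r, start 0; Z[36]=0
i=37: i≥r, start 0; Z[37]=0

[38, 0, 1, 0, 0, 0, 0, 0, 3, 0, 2, 0, 0, 3, 0, 1, 0, 0, 1, 1, 0, 0, 1, 0, 0, 0, 0, 0, 0, 0, 0, 0, 0, 0, 0, 0, 0, 0]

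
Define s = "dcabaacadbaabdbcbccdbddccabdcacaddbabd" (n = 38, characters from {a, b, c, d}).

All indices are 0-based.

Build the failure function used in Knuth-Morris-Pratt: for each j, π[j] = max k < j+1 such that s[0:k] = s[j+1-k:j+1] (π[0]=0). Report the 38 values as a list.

[0, 0, 0, 0, 0, 0, 0, 0, 1, 0, 0, 0, 0, 1, 0, 0, 0, 0, 0, 1, 0, 1, 1, 2, 0, 0, 0, 1, 2, 3, 0, 0, 1, 1, 0, 0, 0, 1]

π[0] = 0
j=1 s[j]='c': π[1]=0 (border '')
j=2 s[j]='a': π[2]=0 (border '')
j=3 s[j]='b': π[3]=0 (border '')
j=4 s[j]='a': π[4]=0 (border '')
j=5 s[j]='a': π[5]=0 (border '')
j=6 s[j]='c': π[6]=0 (border '')
j=7 s[j]='a': π[7]=0 (border '')
j=8 s[j]='d': π[8]=1 (border 'd')
j=9 s[j]='b': k: 1→0; π[9]=0 (border '')
j=10 s[j]='a': π[10]=0 (border '')
j=11 s[j]='a': π[11]=0 (border '')
j=12 s[j]='b': π[12]=0 (border '')
j=13 s[j]='d': π[13]=1 (border 'd')
j=14 s[j]='b': k: 1→0; π[14]=0 (border '')
j=15 s[j]='c': π[15]=0 (border '')
j=16 s[j]='b': π[16]=0 (border '')
j=17 s[j]='c': π[17]=0 (border '')
j=18 s[j]='c': π[18]=0 (border '')
j=19 s[j]='d': π[19]=1 (border 'd')
j=20 s[j]='b': k: 1→0; π[20]=0 (border '')
j=21 s[j]='d': π[21]=1 (border 'd')
j=22 s[j]='d': k: 1→0; π[22]=1 (border 'd')
j=23 s[j]='c': π[23]=2 (border 'dc')
j=24 s[j]='c': k: 2→0; π[24]=0 (border '')
j=25 s[j]='a': π[25]=0 (border '')
j=26 s[j]='b': π[26]=0 (border '')
j=27 s[j]='d': π[27]=1 (border 'd')
j=28 s[j]='c': π[28]=2 (border 'dc')
j=29 s[j]='a': π[29]=3 (border 'dca')
j=30 s[j]='c': k: 3→0; π[30]=0 (border '')
j=31 s[j]='a': π[31]=0 (border '')
j=32 s[j]='d': π[32]=1 (border 'd')
j=33 s[j]='d': k: 1→0; π[33]=1 (border 'd')
j=34 s[j]='b': k: 1→0; π[34]=0 (border '')
j=35 s[j]='a': π[35]=0 (border '')
j=36 s[j]='b': π[36]=0 (border '')
j=37 s[j]='d': π[37]=1 (border 'd')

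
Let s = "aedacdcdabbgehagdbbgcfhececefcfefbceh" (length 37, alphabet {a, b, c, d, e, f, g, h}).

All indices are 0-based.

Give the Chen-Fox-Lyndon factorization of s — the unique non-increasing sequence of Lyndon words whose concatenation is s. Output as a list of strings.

emit factor 1: 'aed' (i=0, period=3)
emit factor 2: 'acdcd' (i=3, period=5)
emit factor 3: 'abbgehagdbbgcfhececefcfefbceh' (i=8, period=29)

["aed", "acdcd", "abbgehagdbbgcfhececefcfefbceh"]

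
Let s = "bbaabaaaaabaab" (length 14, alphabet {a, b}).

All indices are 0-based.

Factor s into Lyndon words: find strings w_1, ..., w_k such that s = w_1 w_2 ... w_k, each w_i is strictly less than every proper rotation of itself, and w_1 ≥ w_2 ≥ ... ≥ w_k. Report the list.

emit factor 1: 'b' (i=0, period=1)
emit factor 2: 'b' (i=1, period=1)
emit factor 3: 'aab' (i=2, period=3)
emit factor 4: 'aaaaabaab' (i=5, period=9)

["b", "b", "aab", "aaaaabaab"]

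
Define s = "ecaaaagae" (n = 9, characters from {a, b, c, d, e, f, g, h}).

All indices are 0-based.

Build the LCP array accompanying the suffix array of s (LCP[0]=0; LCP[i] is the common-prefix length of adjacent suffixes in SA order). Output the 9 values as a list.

rank | idx | suffix
   0 |   2 | aaaagae
   1 |   3 | aaagae
   2 |   4 | aagae
   3 |   7 | ae
   4 |   5 | agae
   5 |   1 | caaaagae
   6 |   8 | e
   7 |   0 | ecaaaagae
   8 |   6 | gae

SA = [2, 3, 4, 7, 5, 1, 8, 0, 6]
[i] adj suffixes → lcp
  [1] 2/3 → 3 ('aaa')
  [2] 3/4 → 2 ('aa')
  [3] 4/7 → 1 ('a')
  [4] 7/5 → 1 ('a')
  [5] 5/1 → 0 ('')
  [6] 1/8 → 0 ('')
  [7] 8/0 → 1 ('e')
  [8] 0/6 → 0 ('')

[0, 3, 2, 1, 1, 0, 0, 1, 0]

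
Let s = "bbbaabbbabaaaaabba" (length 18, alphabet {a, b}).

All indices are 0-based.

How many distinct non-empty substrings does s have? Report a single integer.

131

rank | idx | suffix
   0 |  17 | a
   1 |  10 | aaaaabba
   2 |  11 | aaaabba
   3 |  12 | aaabba
   4 |  13 | aabba
   5 |   3 | aabbbabaaaaabba
   6 |   8 | abaaaaabba
   7 |  14 | abba
   8 |   4 | abbbabaaaaabba
   9 |  16 | ba
  10 |   9 | baaaaabba
  11 |   2 | baabbbabaaaaabba
  12 |   7 | babaaaaabba
  13 |  15 | bba
  14 |   1 | bbaabbbabaaaaabba
  15 |   6 | bbabaaaaabba
  16 |   0 | bbbaabbbabaaaaabba
  17 |   5 | bbbabaaaaabba

SA = [17, 10, 11, 12, 13, 3, 8, 14, 4, 16, 9, 2, 7, 15, 1, 6, 0, 5]
rank  pair      lcp
   1  s[17:],s[10:]  1  'a'
   2  s[10:],s[11:]  4  'aaaa'
   3  s[11:],s[12:]  3  'aaa'
   4  s[12:],s[13:]  2  'aa'
   5  s[13:],s[3:]  4  'aabb'
   6  s[3:],s[8:]  1  'a'
   7  s[8:],s[14:]  2  'ab'
   8  s[14:],s[4:]  3  'abb'
   9  s[4:],s[16:]  0  ''
  10  s[16:],s[9:]  2  'ba'
  11  s[9:],s[2:]  3  'baa'
  12  s[2:],s[7:]  2  'ba'
  13  s[7:],s[15:]  1  'b'
  14  s[15:],s[1:]  3  'bba'
  15  s[1:],s[6:]  3  'bba'
  16  s[6:],s[0:]  2  'bb'
  17  s[0:],s[5:]  4  'bbba'

n(n+1)/2 = 18·19/2 = 171
Σ LCP = 0 + 1 + 4 + 3 + 2 + 4 + 1 + 2 + 3 + 0 + 2 + 3 + 2 + 1 + 3 + 3 + 2 + 4 = 40
distinct = 171 − 40 = 131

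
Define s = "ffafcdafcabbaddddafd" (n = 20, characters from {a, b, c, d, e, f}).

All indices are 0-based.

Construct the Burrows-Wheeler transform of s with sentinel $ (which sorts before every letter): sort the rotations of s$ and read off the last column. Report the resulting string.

dcbdfdbafffcdddafaaa$

rank  rotation               last
    0  $ffafcdafcabbaddddafd  d
    1  abbaddddafd$ffafcdafc  c
    2  addddafd$ffafcdafcabb  b
    3  afcabbaddddafd$ffafcd  d
    4  afcdafcabbaddddafd$ff  f
    5  afd$ffafcdafcabbadddd  d
    6  baddddafd$ffafcdafcab  b
    7  bbaddddafd$ffafcdafca  a
    8  cabbaddddafd$ffafcdaf  f
    9  cdafcabbaddddafd$ffaf  f
   10  d$ffafcdafcabbaddddaf  f
   11  dafcabbaddddafd$ffafc  c
   12  dafd$ffafcdafcabbaddd  d
   13  ddafd$ffafcdafcabbadd  d
   14  dddafd$ffafcdafcabbad  d
   15  ddddafd$ffafcdafcabba  a
   16  fafcdafcabbaddddafd$f  f
   17  fcabbaddddafd$ffafcda  a
   18  fcdafcabbaddddafd$ffa  a
   19  fd$ffafcdafcabbadddda  a
   20  ffafcdafcabbaddddafd$  $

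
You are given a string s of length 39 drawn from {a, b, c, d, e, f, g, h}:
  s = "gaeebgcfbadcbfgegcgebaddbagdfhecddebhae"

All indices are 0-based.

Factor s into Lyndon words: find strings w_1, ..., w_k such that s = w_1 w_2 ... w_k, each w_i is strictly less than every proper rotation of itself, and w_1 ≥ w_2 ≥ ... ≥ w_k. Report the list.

emit factor 1: 'g' (i=0, period=1)
emit factor 2: 'aeebgcfb' (i=1, period=8)
emit factor 3: 'adcbfgegcgebaddbagdfhecddebhae' (i=9, period=30)

["g", "aeebgcfb", "adcbfgegcgebaddbagdfhecddebhae"]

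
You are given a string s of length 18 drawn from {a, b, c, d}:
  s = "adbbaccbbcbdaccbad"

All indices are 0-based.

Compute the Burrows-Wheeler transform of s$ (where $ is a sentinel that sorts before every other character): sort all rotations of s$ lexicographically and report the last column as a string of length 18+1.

rank  rotation             last
    0  $adbbaccbbcbdaccbad  d
    1  accbad$adbbaccbbcbd  d
    2  accbbcbdaccbad$adbb  b
    3  ad$adbbaccbbcbdaccb  b
    4  adbbaccbbcbdaccbad$  $
    5  baccbbcbdaccbad$adb  b
    6  bad$adbbaccbbcbdacc  c
    7  bbaccbbcbdaccbad$ad  d
    8  bbcbdaccbad$adbbacc  c
    9  bcbdaccbad$adbbaccb  b
   10  bdaccbad$adbbaccbbc  c
   11  cbad$adbbaccbbcbdac  c
   12  cbbcbdaccbad$adbbac  c
   13  cbdaccbad$adbbaccbb  b
   14  ccbad$adbbaccbbcbda  a
   15  ccbbcbdaccbad$adbba  a
   16  d$adbbaccbbcbdaccba  a
   17  daccbad$adbbaccbbcb  b
   18  dbbaccbbcbdaccbad$a  a

ddbb$bcdcbcccbaaaba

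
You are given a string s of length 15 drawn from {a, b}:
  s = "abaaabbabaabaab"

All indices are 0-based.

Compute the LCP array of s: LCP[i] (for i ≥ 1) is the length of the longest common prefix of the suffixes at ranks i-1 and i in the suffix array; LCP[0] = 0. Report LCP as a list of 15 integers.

rank→(start, suffix):
  0 → (2, 'aaabbabaabaab')
  1 → (12, 'aab')
  2 → (9, 'aabaab')
  3 → (3, 'aabbabaabaab')
  4 → (13, 'ab')
  5 → (0, 'abaaabbabaabaab')
  6 → (10, 'abaab')
  7 → (7, 'abaabaab')
  8 → (4, 'abbabaabaab')
  9 → (14, 'b')
  10 → (1, 'baaabbabaabaab')
  11 → (11, 'baab')
  12 → (8, 'baabaab')
  13 → (6, 'babaabaab')
  14 → (5, 'bbabaabaab')

SA = [2, 12, 9, 3, 13, 0, 10, 7, 4, 14, 1, 11, 8, 6, 5]
rank  pair      lcp
   1  s[2:],s[12:]  2  'aa'
   2  s[12:],s[9:]  3  'aab'
   3  s[9:],s[3:]  3  'aab'
   4  s[3:],s[13:]  1  'a'
   5  s[13:],s[0:]  2  'ab'
   6  s[0:],s[10:]  4  'abaa'
   7  s[10:],s[7:]  5  'abaab'
   8  s[7:],s[4:]  2  'ab'
   9  s[4:],s[14:]  0  ''
  10  s[14:],s[1:]  1  'b'
  11  s[1:],s[11:]  3  'baa'
  12  s[11:],s[8:]  4  'baab'
  13  s[8:],s[6:]  2  'ba'
  14  s[6:],s[5:]  1  'b'

[0, 2, 3, 3, 1, 2, 4, 5, 2, 0, 1, 3, 4, 2, 1]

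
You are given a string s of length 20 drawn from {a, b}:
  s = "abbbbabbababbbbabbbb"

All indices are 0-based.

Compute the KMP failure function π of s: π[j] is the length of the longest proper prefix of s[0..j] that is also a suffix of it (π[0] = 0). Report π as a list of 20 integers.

π[0] = 0
j=1 s[j]='b': π[1]=0 (border '')
j=2 s[j]='b': π[2]=0 (border '')
j=3 s[j]='b': π[3]=0 (border '')
j=4 s[j]='b': π[4]=0 (border '')
j=5 s[j]='a': π[5]=1 (border 'a')
j=6 s[j]='b': π[6]=2 (border 'ab')
j=7 s[j]='b': π[7]=3 (border 'abb')
j=8 s[j]='a': k: 3→0; π[8]=1 (border 'a')
j=9 s[j]='b': π[9]=2 (border 'ab')
j=10 s[j]='a': k: 2→0; π[10]=1 (border 'a')
j=11 s[j]='b': π[11]=2 (border 'ab')
j=12 s[j]='b': π[12]=3 (border 'abb')
j=13 s[j]='b': π[13]=4 (border 'abbb')
j=14 s[j]='b': π[14]=5 (border 'abbbb')
j=15 s[j]='a': π[15]=6 (border 'abbbba')
j=16 s[j]='b': π[16]=7 (border 'abbbbab')
j=17 s[j]='b': π[17]=8 (border 'abbbbabb')
j=18 s[j]='b': k: 8→3; π[18]=4 (border 'abbb')
j=19 s[j]='b': π[19]=5 (border 'abbbb')

[0, 0, 0, 0, 0, 1, 2, 3, 1, 2, 1, 2, 3, 4, 5, 6, 7, 8, 4, 5]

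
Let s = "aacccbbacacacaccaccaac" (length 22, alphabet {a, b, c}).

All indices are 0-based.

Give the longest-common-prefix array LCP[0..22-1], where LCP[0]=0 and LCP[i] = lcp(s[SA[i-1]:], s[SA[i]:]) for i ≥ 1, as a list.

[0, 3, 1, 2, 6, 4, 2, 4, 3, 0, 1, 0, 1, 2, 5, 3, 5, 1, 1, 3, 2, 2]

rank | idx | suffix
   0 |  19 | aac
   1 |   0 | aacccbbacacacaccaccaac
   2 |  20 | ac
   3 |   7 | acacacaccaccaac
   4 |   9 | acacaccaccaac
   5 |  11 | acaccaccaac
   6 |  16 | accaac
   7 |  13 | accaccaac
   8 |   1 | acccbbacacacaccaccaac
   9 |   6 | bacacacaccaccaac
  10 |   5 | bbacacacaccaccaac
  11 |  21 | c
  12 |  18 | caac
  13 |   8 | cacacaccaccaac
  14 |  10 | cacaccaccaac
  15 |  15 | caccaac
  16 |  12 | caccaccaac
  17 |   4 | cbbacacacaccaccaac
  18 |  17 | ccaac
  19 |  14 | ccaccaac
  20 |   3 | ccbbacacacaccaccaac
  21 |   2 | cccbbacacacaccaccaac

SA = [19, 0, 20, 7, 9, 11, 16, 13, 1, 6, 5, 21, 18, 8, 10, 15, 12, 4, 17, 14, 3, 2]
[i] adj suffixes → lcp
  [1] 19/0 → 3 ('aac')
  [2] 0/20 → 1 ('a')
  [3] 20/7 → 2 ('ac')
  [4] 7/9 → 6 ('acacac')
  [5] 9/11 → 4 ('acac')
  [6] 11/16 → 2 ('ac')
  [7] 16/13 → 4 ('acca')
  [8] 13/1 → 3 ('acc')
  [9] 1/6 → 0 ('')
  [10] 6/5 → 1 ('b')
  [11] 5/21 → 0 ('')
  [12] 21/18 → 1 ('c')
  [13] 18/8 → 2 ('ca')
  [14] 8/10 → 5 ('cacac')
  [15] 10/15 → 3 ('cac')
  [16] 15/12 → 5 ('cacca')
  [17] 12/4 → 1 ('c')
  [18] 4/17 → 1 ('c')
  [19] 17/14 → 3 ('cca')
  [20] 14/3 → 2 ('cc')
  [21] 3/2 → 2 ('cc')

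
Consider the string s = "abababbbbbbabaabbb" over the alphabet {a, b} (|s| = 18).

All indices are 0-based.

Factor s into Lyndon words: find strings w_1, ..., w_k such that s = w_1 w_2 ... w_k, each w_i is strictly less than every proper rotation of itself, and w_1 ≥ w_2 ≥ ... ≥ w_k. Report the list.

["abababbbbbb", "ab", "aabbb"]

emit factor 1: 'abababbbbbb' (i=0, period=11)
emit factor 2: 'ab' (i=11, period=2)
emit factor 3: 'aabbb' (i=13, period=5)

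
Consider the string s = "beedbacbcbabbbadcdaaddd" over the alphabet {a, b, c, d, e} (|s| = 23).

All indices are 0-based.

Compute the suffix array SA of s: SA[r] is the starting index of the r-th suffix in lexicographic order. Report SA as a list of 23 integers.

[18, 10, 5, 14, 19, 9, 4, 13, 12, 11, 7, 0, 8, 6, 16, 22, 17, 3, 15, 21, 20, 2, 1]

sorted suffixes:
  #0 SA[0]=18  'aaddd'
  #1 SA[1]=10  'abbbadcdaaddd'
  #2 SA[2]=5  'acbcbabbbadcdaaddd'
  #3 SA[3]=14  'adcdaaddd'
  #4 SA[4]=19  'addd'
  #5 SA[5]=9  'babbbadcdaaddd'
  #6 SA[6]=4  'bacbcbabbbadcdaaddd'
  #7 SA[7]=13  'badcdaaddd'
  #8 SA[8]=12  'bbadcdaaddd'
  #9 SA[9]=11  'bbbadcdaaddd'
  #10 SA[10]=7  'bcbabbbadcdaaddd'
  #11 SA[11]=0  'beedbacbcbabbbadcdaaddd'
  #12 SA[12]=8  'cbabbbadcdaaddd'
  #13 SA[13]=6  'cbcbabbbadcdaaddd'
  #14 SA[14]=16  'cdaaddd'
  #15 SA[15]=22  'd'
  #16 SA[16]=17  'daaddd'
  #17 SA[17]=3  'dbacbcbabbbadcdaaddd'
  #18 SA[18]=15  'dcdaaddd'
  #19 SA[19]=21  'dd'
  #20 SA[20]=20  'ddd'
  #21 SA[21]=2  'edbacbcbabbbadcdaaddd'
  #22 SA[22]=1  'eedbacbcbabbbadcdaaddd'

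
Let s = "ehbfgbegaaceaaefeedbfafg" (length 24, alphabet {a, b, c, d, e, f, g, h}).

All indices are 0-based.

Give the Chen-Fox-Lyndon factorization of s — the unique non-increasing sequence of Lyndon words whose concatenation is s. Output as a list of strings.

["eh", "bfg", "beg", "aaceaaefeedbfafg"]

emit factor 1: 'eh' (i=0, period=2)
emit factor 2: 'bfg' (i=2, period=3)
emit factor 3: 'beg' (i=5, period=3)
emit factor 4: 'aaceaaefeedbfafg' (i=8, period=16)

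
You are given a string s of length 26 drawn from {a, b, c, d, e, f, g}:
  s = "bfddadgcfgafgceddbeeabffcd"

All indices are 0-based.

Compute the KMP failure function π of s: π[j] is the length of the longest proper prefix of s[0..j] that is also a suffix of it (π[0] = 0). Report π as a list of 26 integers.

π[0] = 0
j=1 s[j]='f': π[1]=0 (border '')
j=2 s[j]='d': π[2]=0 (border '')
j=3 s[j]='d': π[3]=0 (border '')
j=4 s[j]='a': π[4]=0 (border '')
j=5 s[j]='d': π[5]=0 (border '')
j=6 s[j]='g': π[6]=0 (border '')
j=7 s[j]='c': π[7]=0 (border '')
j=8 s[j]='f': π[8]=0 (border '')
j=9 s[j]='g': π[9]=0 (border '')
j=10 s[j]='a': π[10]=0 (border '')
j=11 s[j]='f': π[11]=0 (border '')
j=12 s[j]='g': π[12]=0 (border '')
j=13 s[j]='c': π[13]=0 (border '')
j=14 s[j]='e': π[14]=0 (border '')
j=15 s[j]='d': π[15]=0 (border '')
j=16 s[j]='d': π[16]=0 (border '')
j=17 s[j]='b': π[17]=1 (border 'b')
j=18 s[j]='e': k: 1→0; π[18]=0 (border '')
j=19 s[j]='e': π[19]=0 (border '')
j=20 s[j]='a': π[20]=0 (border '')
j=21 s[j]='b': π[21]=1 (border 'b')
j=22 s[j]='f': π[22]=2 (border 'bf')
j=23 s[j]='f': k: 2→0; π[23]=0 (border '')
j=24 s[j]='c': π[24]=0 (border '')
j=25 s[j]='d': π[25]=0 (border '')

[0, 0, 0, 0, 0, 0, 0, 0, 0, 0, 0, 0, 0, 0, 0, 0, 0, 1, 0, 0, 0, 1, 2, 0, 0, 0]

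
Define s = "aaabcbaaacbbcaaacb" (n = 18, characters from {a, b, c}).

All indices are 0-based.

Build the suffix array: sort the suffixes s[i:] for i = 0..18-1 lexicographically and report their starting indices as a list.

[0, 13, 6, 1, 14, 7, 2, 15, 8, 17, 5, 10, 11, 3, 12, 16, 4, 9]

sorted suffixes:
  #0 SA[0]=0  'aaabcbaaacbbcaaacb'
  #1 SA[1]=13  'aaacb'
  #2 SA[2]=6  'aaacbbcaaacb'
  #3 SA[3]=1  'aabcbaaacbbcaaacb'
  #4 SA[4]=14  'aacb'
  #5 SA[5]=7  'aacbbcaaacb'
  #6 SA[6]=2  'abcbaaacbbcaaacb'
  #7 SA[7]=15  'acb'
  #8 SA[8]=8  'acbbcaaacb'
  #9 SA[9]=17  'b'
  #10 SA[10]=5  'baaacbbcaaacb'
  #11 SA[11]=10  'bbcaaacb'
  #12 SA[12]=11  'bcaaacb'
  #13 SA[13]=3  'bcbaaacbbcaaacb'
  #14 SA[14]=12  'caaacb'
  #15 SA[15]=16  'cb'
  #16 SA[16]=4  'cbaaacbbcaaacb'
  #17 SA[17]=9  'cbbcaaacb'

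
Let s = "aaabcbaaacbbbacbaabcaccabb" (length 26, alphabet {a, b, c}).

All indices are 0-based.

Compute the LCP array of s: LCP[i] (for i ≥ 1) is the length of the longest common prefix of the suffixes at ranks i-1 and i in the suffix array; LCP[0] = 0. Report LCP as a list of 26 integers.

[0, 3, 2, 4, 2, 1, 2, 3, 1, 3, 2, 0, 1, 3, 2, 1, 2, 2, 1, 2, 0, 2, 1, 4, 2, 1]

sorted suffixes:
  #0 SA[0]=0  'aaabcbaaacbbbacbaabcaccabb'
  #1 SA[1]=6  'aaacbbbacbaabcaccabb'
  #2 SA[2]=16  'aabcaccabb'
  #3 SA[3]=1  'aabcbaaacbbbacbaabcaccabb'
  #4 SA[4]=7  'aacbbbacbaabcaccabb'
  #5 SA[5]=23  'abb'
  #6 SA[6]=17  'abcaccabb'
  #7 SA[7]=2  'abcbaaacbbbacbaabcaccabb'
  #8 SA[8]=13  'acbaabcaccabb'
  #9 SA[9]=8  'acbbbacbaabcaccabb'
  #10 SA[10]=20  'accabb'
  #11 SA[11]=25  'b'
  #12 SA[12]=5  'baaacbbbacbaabcaccabb'
  #13 SA[13]=15  'baabcaccabb'
  #14 SA[14]=12  'bacbaabcaccabb'
  #15 SA[15]=24  'bb'
  #16 SA[16]=11  'bbacbaabcaccabb'
  #17 SA[17]=10  'bbbacbaabcaccabb'
  #18 SA[18]=18  'bcaccabb'
  #19 SA[19]=3  'bcbaaacbbbacbaabcaccabb'
  #20 SA[20]=22  'cabb'
  #21 SA[21]=19  'caccabb'
  #22 SA[22]=4  'cbaaacbbbacbaabcaccabb'
  #23 SA[23]=14  'cbaabcaccabb'
  #24 SA[24]=9  'cbbbacbaabcaccabb'
  #25 SA[25]=21  'ccabb'

SA = [0, 6, 16, 1, 7, 23, 17, 2, 13, 8, 20, 25, 5, 15, 12, 24, 11, 10, 18, 3, 22, 19, 4, 14, 9, 21]
rank  pair      lcp
   1  s[0:],s[6:]  3  'aaa'
   2  s[6:],s[16:]  2  'aa'
   3  s[16:],s[1:]  4  'aabc'
   4  s[1:],s[7:]  2  'aa'
   5  s[7:],s[23:]  1  'a'
   6  s[23:],s[17:]  2  'ab'
   7  s[17:],s[2:]  3  'abc'
   8  s[2:],s[13:]  1  'a'
   9  s[13:],s[8:]  3  'acb'
  10  s[8:],s[20:]  2  'ac'
  11  s[20:],s[25:]  0  ''
  12  s[25:],s[5:]  1  'b'
  13  s[5:],s[15:]  3  'baa'
  14  s[15:],s[12:]  2  'ba'
  15  s[12:],s[24:]  1  'b'
  16  s[24:],s[11:]  2  'bb'
  17  s[11:],s[10:]  2  'bb'
  18  s[10:],s[18:]  1  'b'
  19  s[18:],s[3:]  2  'bc'
  20  s[3:],s[22:]  0  ''
  21  s[22:],s[19:]  2  'ca'
  22  s[19:],s[4:]  1  'c'
  23  s[4:],s[14:]  4  'cbaa'
  24  s[14:],s[9:]  2  'cb'
  25  s[9:],s[21:]  1  'c'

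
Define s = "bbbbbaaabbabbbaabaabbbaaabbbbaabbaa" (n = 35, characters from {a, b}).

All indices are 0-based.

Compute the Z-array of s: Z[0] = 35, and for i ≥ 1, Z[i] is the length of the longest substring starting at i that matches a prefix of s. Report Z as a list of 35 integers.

Z[0]=35
i=1: outside box; Z[1]=4 scan→box=[1,5)
i=2: min(r-i=3, Z[1]=4)=3; Z[2]=3
i=3: min(r-i=2, Z[2]=3)=2; Z[3]=2
i=4: min(r-i=1, Z[3]=2)=1; Z[4]=1
i=5: outside box; Z[5]=0
i=6: outside box; Z[6]=0
i=7: outside box; Z[7]=0
i=8: outside box; Z[8]=2 scan→box=[8,10)
i=9: min(r-i=1, Z[1]=4)=1; Z[9]=1
i=10: outside box; Z[10]=0
i=11: outside box; Z[11]=3 scan→box=[11,14)
i=12: min(r-i=2, Z[1]=4)=2; Z[12]=2
i=13: min(r-i=1, Z[2]=3)=1; Z[13]=1
i=14: outside box; Z[14]=0
i=15: outside box; Z[15]=0
i=16: outside box; Z[16]=1 scan→box=[16,17)
i=17: outside box; Z[17]=0
i=18: outside box; Z[18]=0
i=19: outside box; Z[19]=3 scan→box=[19,22)
i=20: min(r-i=2, Z[1]=4)=2; Z[20]=2
i=21: min(r-i=1, Z[2]=3)=1; Z[21]=1
i=22: outside box; Z[22]=0
i=23: outside box; Z[23]=0
i=24: outside box; Z[24]=0
i=25: outside box; Z[25]=4 scan→box=[25,29)
i=26: min(r-i=3, Z[1]=4)=3; Z[26]=3
i=27: min(r-i=2, Z[2]=3)=2; Z[27]=2
i=28: min(r-i=1, Z[3]=2)=1; Z[28]=1
i=29: outside box; Z[29]=0
i=30: outside box; Z[30]=0
i=31: outside box; Z[31]=2 scan→box=[31,33)
i=32: min(r-i=1, Z[1]=4)=1; Z[32]=1
i=33: outside box; Z[33]=0
i=34: outside box; Z[34]=0

[35, 4, 3, 2, 1, 0, 0, 0, 2, 1, 0, 3, 2, 1, 0, 0, 1, 0, 0, 3, 2, 1, 0, 0, 0, 4, 3, 2, 1, 0, 0, 2, 1, 0, 0]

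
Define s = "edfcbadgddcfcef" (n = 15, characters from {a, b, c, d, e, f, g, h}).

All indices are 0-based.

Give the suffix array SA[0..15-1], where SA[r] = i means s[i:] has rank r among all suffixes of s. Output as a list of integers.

[5, 4, 3, 12, 10, 9, 8, 1, 6, 0, 13, 14, 2, 11, 7]

rank | idx | suffix
   0 |   5 | adgddcfcef
   1 |   4 | badgddcfcef
   2 |   3 | cbadgddcfcef
   3 |  12 | cef
   4 |  10 | cfcef
   5 |   9 | dcfcef
   6 |   8 | ddcfcef
   7 |   1 | dfcbadgddcfcef
   8 |   6 | dgddcfcef
   9 |   0 | edfcbadgddcfcef
  10 |  13 | ef
  11 |  14 | f
  12 |   2 | fcbadgddcfcef
  13 |  11 | fcef
  14 |   7 | gddcfcef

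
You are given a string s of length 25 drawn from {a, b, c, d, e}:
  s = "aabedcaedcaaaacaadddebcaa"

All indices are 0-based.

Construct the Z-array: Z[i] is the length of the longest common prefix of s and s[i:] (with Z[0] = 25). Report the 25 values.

[25, 1, 0, 0, 0, 0, 1, 0, 0, 0, 2, 2, 2, 1, 0, 2, 1, 0, 0, 0, 0, 0, 0, 2, 1]

Z[0]=25
i=1: i≥r, start 0; Z[1]=1 grow→box=[1,2)
i=2: i≥r, start 0; Z[2]=0
i=3: i≥r, start 0; Z[3]=0
i=4: i≥r, start 0; Z[4]=0
i=5: i≥r, start 0; Z[5]=0
i=6: i≥r, start 0; Z[6]=1 grow→box=[6,7)
i=7: i≥r, start 0; Z[7]=0
i=8: i≥r, start 0; Z[8]=0
i=9: i≥r, start 0; Z[9]=0
i=10: i≥r, start 0; Z[10]=2 grow→box=[10,12)
i=11: min(r-i=1, Z[1]=1)=1; Z[11]=2 grow→box=[11,13)
i=12: min(r-i=1, Z[1]=1)=1; Z[12]=2 grow→box=[12,14)
i=13: min(r-i=1, Z[1]=1)=1; Z[13]=1
i=14: i≥r, start 0; Z[14]=0
i=15: i≥r, start 0; Z[15]=2 grow→box=[15,17)
i=16: min(r-i=1, Z[1]=1)=1; Z[16]=1
i=17: i≥r, start 0; Z[17]=0
i=18: i≥r, start 0; Z[18]=0
i=19: i≥r, start 0; Z[19]=0
i=20: i≥r, start 0; Z[20]=0
i=21: i≥r, start 0; Z[21]=0
i=22: i≥r, start 0; Z[22]=0
i=23: i≥r, start 0; Z[23]=2 grow→box=[23,25)
i=24: min(r-i=1, Z[1]=1)=1; Z[24]=1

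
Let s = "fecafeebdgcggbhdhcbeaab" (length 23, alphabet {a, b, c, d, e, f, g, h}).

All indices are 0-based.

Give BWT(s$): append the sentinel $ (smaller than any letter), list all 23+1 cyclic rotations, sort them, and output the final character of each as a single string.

beacaecgehgbhbeff$agdcdb

rank  rotation                  last
    0  $fecafeebdgcggbhdhcbeaab  b
    1  aab$fecafeebdgcggbhdhcbe  e
    2  ab$fecafeebdgcggbhdhcbea  a
    3  afeebdgcggbhdhcbeaab$fec  c
    4  b$fecafeebdgcggbhdhcbeaa  a
    5  bdgcggbhdhcbeaab$fecafee  e
    6  beaab$fecafeebdgcggbhdhc  c
    7  bhdhcbeaab$fecafeebdgcgg  g
    8  cafeebdgcggbhdhcbeaab$fe  e
    9  cbeaab$fecafeebdgcggbhdh  h
   10  cggbhdhcbeaab$fecafeebdg  g
   11  dgcggbhdhcbeaab$fecafeeb  b
   12  dhcbeaab$fecafeebdgcggbh  h
   13  eaab$fecafeebdgcggbhdhcb  b
   14  ebdgcggbhdhcbeaab$fecafe  e
   15  ecafeebdgcggbhdhcbeaab$f  f
   16  eebdgcggbhdhcbeaab$fecaf  f
   17  fecafeebdgcggbhdhcbeaab$  $
   18  feebdgcggbhdhcbeaab$feca  a
   19  gbhdhcbeaab$fecafeebdgcg  g
   20  gcggbhdhcbeaab$fecafeebd  d
   21  ggbhdhcbeaab$fecafeebdgc  c
   22  hcbeaab$fecafeebdgcggbhd  d
   23  hdhcbeaab$fecafeebdgcggb  b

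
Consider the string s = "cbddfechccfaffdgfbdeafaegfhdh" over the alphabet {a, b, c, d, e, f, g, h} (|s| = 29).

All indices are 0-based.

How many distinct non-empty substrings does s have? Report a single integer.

sorted suffixes:
  #0 SA[0]=22  'aegfhdh'
  #1 SA[1]=20  'afaegfhdh'
  #2 SA[2]=11  'affdgfbdeafaegfhdh'
  #3 SA[3]=1  'bddfechccfaffdgfbdeafaegfhdh'
  #4 SA[4]=17  'bdeafaegfhdh'
  #5 SA[5]=0  'cbddfechccfaffdgfbdeafaegfhdh'
  #6 SA[6]=8  'ccfaffdgfbdeafaegfhdh'
  #7 SA[7]=9  'cfaffdgfbdeafaegfhdh'
  #8 SA[8]=6  'chccfaffdgfbdeafaegfhdh'
  #9 SA[9]=2  'ddfechccfaffdgfbdeafaegfhdh'
  #10 SA[10]=18  'deafaegfhdh'
  #11 SA[11]=3  'dfechccfaffdgfbdeafaegfhdh'
  #12 SA[12]=14  'dgfbdeafaegfhdh'
  #13 SA[13]=27  'dh'
  #14 SA[14]=19  'eafaegfhdh'
  #15 SA[15]=5  'echccfaffdgfbdeafaegfhdh'
  #16 SA[16]=23  'egfhdh'
  #17 SA[17]=21  'faegfhdh'
  #18 SA[18]=10  'faffdgfbdeafaegfhdh'
  #19 SA[19]=16  'fbdeafaegfhdh'
  #20 SA[20]=13  'fdgfbdeafaegfhdh'
  #21 SA[21]=4  'fechccfaffdgfbdeafaegfhdh'
  #22 SA[22]=12  'ffdgfbdeafaegfhdh'
  #23 SA[23]=25  'fhdh'
  #24 SA[24]=15  'gfbdeafaegfhdh'
  #25 SA[25]=24  'gfhdh'
  #26 SA[26]=28  'h'
  #27 SA[27]=7  'hccfaffdgfbdeafaegfhdh'
  #28 SA[28]=26  'hdh'

SA = [22, 20, 11, 1, 17, 0, 8, 9, 6, 2, 18, 3, 14, 27, 19, 5, 23, 21, 10, 16, 13, 4, 12, 25, 15, 24, 28, 7, 26]
[i] adj suffixes → lcp
  [1] 22/20 → 1 ('a')
  [2] 20/11 → 2 ('af')
  [3] 11/1 → 0 ('')
  [4] 1/17 → 2 ('bd')
  [5] 17/0 → 0 ('')
  [6] 0/8 → 1 ('c')
  [7] 8/9 → 1 ('c')
  [8] 9/6 → 1 ('c')
  [9] 6/2 → 0 ('')
  [10] 2/18 → 1 ('d')
  [11] 18/3 → 1 ('d')
  [12] 3/14 → 1 ('d')
  [13] 14/27 → 1 ('d')
  [14] 27/19 → 0 ('')
  [15] 19/5 → 1 ('e')
  [16] 5/23 → 1 ('e')
  [17] 23/21 → 0 ('')
  [18] 21/10 → 2 ('fa')
  [19] 10/16 → 1 ('f')
  [20] 16/13 → 1 ('f')
  [21] 13/4 → 1 ('f')
  [22] 4/12 → 1 ('f')
  [23] 12/25 → 1 ('f')
  [24] 25/15 → 0 ('')
  [25] 15/24 → 2 ('gf')
  [26] 24/28 → 0 ('')
  [27] 28/7 → 1 ('h')
  [28] 7/26 → 1 ('h')

n(n+1)/2 = 29·30/2 = 435
Σ LCP = 0 + 1 + 2 + 0 + 2 + 0 + 1 + 1 + 1 + 0 + 1 + 1 + 1 + 1 + 0 + 1 + 1 + 0 + 2 + 1 + 1 + 1 + 1 + 1 + 0 + 2 + 0 + 1 + 1 = 25
distinct = 435 − 25 = 410

410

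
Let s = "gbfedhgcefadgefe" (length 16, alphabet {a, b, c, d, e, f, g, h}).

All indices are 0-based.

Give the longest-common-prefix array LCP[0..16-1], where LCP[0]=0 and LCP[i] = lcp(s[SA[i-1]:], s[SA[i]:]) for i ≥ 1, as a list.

[0, 0, 0, 0, 1, 0, 1, 1, 2, 0, 1, 2, 0, 1, 1, 0]

rank | idx | suffix
   0 |  10 | adgefe
   1 |   1 | bfedhgcefadgefe
   2 |   7 | cefadgefe
   3 |  11 | dgefe
   4 |   4 | dhgcefadgefe
   5 |  15 | e
   6 |   3 | edhgcefadgefe
   7 |   8 | efadgefe
   8 |  13 | efe
   9 |   9 | fadgefe
  10 |  14 | fe
  11 |   2 | fedhgcefadgefe
  12 |   0 | gbfedhgcefadgefe
  13 |   6 | gcefadgefe
  14 |  12 | gefe
  15 |   5 | hgcefadgefe

SA = [10, 1, 7, 11, 4, 15, 3, 8, 13, 9, 14, 2, 0, 6, 12, 5]
rank  pair      lcp
   1  s[10:],s[1:]  0  ''
   2  s[1:],s[7:]  0  ''
   3  s[7:],s[11:]  0  ''
   4  s[11:],s[4:]  1  'd'
   5  s[4:],s[15:]  0  ''
   6  s[15:],s[3:]  1  'e'
   7  s[3:],s[8:]  1  'e'
   8  s[8:],s[13:]  2  'ef'
   9  s[13:],s[9:]  0  ''
  10  s[9:],s[14:]  1  'f'
  11  s[14:],s[2:]  2  'fe'
  12  s[2:],s[0:]  0  ''
  13  s[0:],s[6:]  1  'g'
  14  s[6:],s[12:]  1  'g'
  15  s[12:],s[5:]  0  ''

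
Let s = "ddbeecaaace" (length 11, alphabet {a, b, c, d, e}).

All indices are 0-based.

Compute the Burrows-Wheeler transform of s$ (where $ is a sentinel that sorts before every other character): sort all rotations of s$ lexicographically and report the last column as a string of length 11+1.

rank  rotation      last
    0  $ddbeecaaace  e
    1  aaace$ddbeec  c
    2  aace$ddbeeca  a
    3  ace$ddbeecaa  a
    4  beecaaace$dd  d
    5  caaace$ddbee  e
    6  ce$ddbeecaaa  a
    7  dbeecaaace$d  d
    8  ddbeecaaace$  $
    9  e$ddbeecaaac  c
   10  ecaaace$ddbe  e
   11  eecaaace$ddb  b

ecaadead$ceb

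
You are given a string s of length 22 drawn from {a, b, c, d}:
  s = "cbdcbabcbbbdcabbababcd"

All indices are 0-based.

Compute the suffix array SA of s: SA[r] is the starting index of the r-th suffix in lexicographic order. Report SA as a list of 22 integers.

rank→(start, suffix):
  0 → (16, 'ababcd')
  1 → (13, 'abbababcd')
  2 → (5, 'abcbbbdcabbababcd')
  3 → (18, 'abcd')
  4 → (15, 'bababcd')
  5 → (4, 'babcbbbdcabbababcd')
  6 → (17, 'babcd')
  7 → (14, 'bbababcd')
  8 → (8, 'bbbdcabbababcd')
  9 → (9, 'bbdcabbababcd')
  10 → (6, 'bcbbbdcabbababcd')
  11 → (19, 'bcd')
  12 → (10, 'bdcabbababcd')
  13 → (1, 'bdcbabcbbbdcabbababcd')
  14 → (12, 'cabbababcd')
  15 → (3, 'cbabcbbbdcabbababcd')
  16 → (7, 'cbbbdcabbababcd')
  17 → (0, 'cbdcbabcbbbdcabbababcd')
  18 → (20, 'cd')
  19 → (21, 'd')
  20 → (11, 'dcabbababcd')
  21 → (2, 'dcbabcbbbdcabbababcd')

[16, 13, 5, 18, 15, 4, 17, 14, 8, 9, 6, 19, 10, 1, 12, 3, 7, 0, 20, 21, 11, 2]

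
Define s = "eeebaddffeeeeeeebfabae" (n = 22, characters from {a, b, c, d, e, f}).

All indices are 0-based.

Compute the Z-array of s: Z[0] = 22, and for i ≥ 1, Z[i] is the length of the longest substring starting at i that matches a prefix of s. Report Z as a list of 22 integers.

[22, 2, 1, 0, 0, 0, 0, 0, 0, 3, 3, 3, 3, 4, 2, 1, 0, 0, 0, 0, 0, 1]

Z[0]=22
i=1: outside box; Z[1]=2 scan→box=[1,3)
i=2: min(r-i=1, Z[1]=2)=1; Z[2]=1
i=3: outside box; Z[3]=0
i=4: outside box; Z[4]=0
i=5: outside box; Z[5]=0
i=6: outside box; Z[6]=0
i=7: outside box; Z[7]=0
i=8: outside box; Z[8]=0
i=9: outside box; Z[9]=3 scan→box=[9,12)
i=10: min(r-i=2, Z[1]=2)=2; Z[10]=3 scan→box=[10,13)
i=11: min(r-i=2, Z[1]=2)=2; Z[11]=3 scan→box=[11,14)
i=12: min(r-i=2, Z[1]=2)=2; Z[12]=3 scan→box=[12,15)
i=13: min(r-i=2, Z[1]=2)=2; Z[13]=4 scan→box=[13,17)
i=14: min(r-i=3, Z[1]=2)=2; Z[14]=2
i=15: min(r-i=2, Z[2]=1)=1; Z[15]=1
i=16: min(r-i=1, Z[3]=0)=0; Z[16]=0
i=17: outside box; Z[17]=0
i=18: outside box; Z[18]=0
i=19: outside box; Z[19]=0
i=20: outside box; Z[20]=0
i=21: outside box; Z[21]=1 scan→box=[21,22)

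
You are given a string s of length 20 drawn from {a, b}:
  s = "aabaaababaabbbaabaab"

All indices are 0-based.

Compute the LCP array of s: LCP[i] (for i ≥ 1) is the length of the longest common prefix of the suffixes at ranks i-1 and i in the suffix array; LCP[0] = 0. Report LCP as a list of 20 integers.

[0, 2, 3, 5, 4, 3, 1, 2, 4, 5, 3, 2, 0, 1, 3, 4, 4, 2, 1, 2]

rank | idx | suffix
   0 |   3 | aaababaabbbaabaab
   1 |  17 | aab
   2 |   0 | aabaaababaabbbaabaab
   3 |  14 | aabaab
   4 |   4 | aababaabbbaabaab
   5 |   9 | aabbbaabaab
   6 |  18 | ab
   7 |   1 | abaaababaabbbaabaab
   8 |  15 | abaab
   9 |   7 | abaabbbaabaab
  10 |   5 | ababaabbbaabaab
  11 |  10 | abbbaabaab
  12 |  19 | b
  13 |   2 | baaababaabbbaabaab
  14 |  16 | baab
  15 |  13 | baabaab
  16 |   8 | baabbbaabaab
  17 |   6 | babaabbbaabaab
  18 |  12 | bbaabaab
  19 |  11 | bbbaabaab

SA = [3, 17, 0, 14, 4, 9, 18, 1, 15, 7, 5, 10, 19, 2, 16, 13, 8, 6, 12, 11]
rank  pair      lcp
   1  s[3:],s[17:]  2  'aa'
   2  s[17:],s[0:]  3  'aab'
   3  s[0:],s[14:]  5  'aabaa'
   4  s[14:],s[4:]  4  'aaba'
   5  s[4:],s[9:]  3  'aab'
   6  s[9:],s[18:]  1  'a'
   7  s[18:],s[1:]  2  'ab'
   8  s[1:],s[15:]  4  'abaa'
   9  s[15:],s[7:]  5  'abaab'
  10  s[7:],s[5:]  3  'aba'
  11  s[5:],s[10:]  2  'ab'
  12  s[10:],s[19:]  0  ''
  13  s[19:],s[2:]  1  'b'
  14  s[2:],s[16:]  3  'baa'
  15  s[16:],s[13:]  4  'baab'
  16  s[13:],s[8:]  4  'baab'
  17  s[8:],s[6:]  2  'ba'
  18  s[6:],s[12:]  1  'b'
  19  s[12:],s[11:]  2  'bb'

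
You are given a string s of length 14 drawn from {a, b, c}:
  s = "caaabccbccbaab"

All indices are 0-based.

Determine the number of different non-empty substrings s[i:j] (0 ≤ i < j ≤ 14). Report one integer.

sorted suffixes:
  #0 SA[0]=1  'aaabccbccbaab'
  #1 SA[1]=11  'aab'
  #2 SA[2]=2  'aabccbccbaab'
  #3 SA[3]=12  'ab'
  #4 SA[4]=3  'abccbccbaab'
  #5 SA[5]=13  'b'
  #6 SA[6]=10  'baab'
  #7 SA[7]=7  'bccbaab'
  #8 SA[8]=4  'bccbccbaab'
  #9 SA[9]=0  'caaabccbccbaab'
  #10 SA[10]=9  'cbaab'
  #11 SA[11]=6  'cbccbaab'
  #12 SA[12]=8  'ccbaab'
  #13 SA[13]=5  'ccbccbaab'

SA = [1, 11, 2, 12, 3, 13, 10, 7, 4, 0, 9, 6, 8, 5]
i: (SA[i-1],SA[i]) lcp shared
  1: (1,11) 2 'aa'
  2: (11,2) 3 'aab'
  3: (2,12) 1 'a'
  4: (12,3) 2 'ab'
  5: (3,13) 0 ''
  6: (13,10) 1 'b'
  7: (10,7) 1 'b'
  8: (7,4) 4 'bccb'
  9: (4,0) 0 ''
  10: (0,9) 1 'c'
  11: (9,6) 2 'cb'
  12: (6,8) 1 'c'
  13: (8,5) 3 'ccb'

n(n+1)/2 = 14·15/2 = 105
Σ LCP = 0 + 2 + 3 + 1 + 2 + 0 + 1 + 1 + 4 + 0 + 1 + 2 + 1 + 3 = 21
distinct = 105 − 21 = 84

84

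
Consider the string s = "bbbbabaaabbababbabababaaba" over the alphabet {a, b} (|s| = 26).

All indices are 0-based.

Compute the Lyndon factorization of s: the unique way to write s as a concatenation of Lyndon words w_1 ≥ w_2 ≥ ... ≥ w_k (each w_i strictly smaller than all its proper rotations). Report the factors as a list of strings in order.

emit factor 1: 'b' (i=0, period=1)
emit factor 2: 'b' (i=1, period=1)
emit factor 3: 'b' (i=2, period=1)
emit factor 4: 'b' (i=3, period=1)
emit factor 5: 'ab' (i=4, period=2)
emit factor 6: 'aaabbababbabababaab' (i=6, period=19)
emit factor 7: 'a' (i=25, period=1)

["b", "b", "b", "b", "ab", "aaabbababbabababaab", "a"]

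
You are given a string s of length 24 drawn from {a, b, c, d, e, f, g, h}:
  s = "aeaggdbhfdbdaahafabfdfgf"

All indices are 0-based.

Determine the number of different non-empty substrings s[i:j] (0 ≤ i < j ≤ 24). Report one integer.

rank | idx | suffix
   0 |  12 | aahafabfdfgf
   1 |  17 | abfdfgf
   2 |   0 | aeaggdbhfdbdaahafabfdfgf
   3 |  15 | afabfdfgf
   4 |   2 | aggdbhfdbdaahafabfdfgf
   5 |  13 | ahafabfdfgf
   6 |  10 | bdaahafabfdfgf
   7 |  18 | bfdfgf
   8 |   6 | bhfdbdaahafabfdfgf
   9 |  11 | daahafabfdfgf
  10 |   9 | dbdaahafabfdfgf
  11 |   5 | dbhfdbdaahafabfdfgf
  12 |  20 | dfgf
  13 |   1 | eaggdbhfdbdaahafabfdfgf
  14 |  23 | f
  15 |  16 | fabfdfgf
  16 |   8 | fdbdaahafabfdfgf
  17 |  19 | fdfgf
  18 |  21 | fgf
  19 |   4 | gdbhfdbdaahafabfdfgf
  20 |  22 | gf
  21 |   3 | ggdbhfdbdaahafabfdfgf
  22 |  14 | hafabfdfgf
  23 |   7 | hfdbdaahafabfdfgf

SA = [12, 17, 0, 15, 2, 13, 10, 18, 6, 11, 9, 5, 20, 1, 23, 16, 8, 19, 21, 4, 22, 3, 14, 7]
[i] adj suffixes → lcp
  [1] 12/17 → 1 ('a')
  [2] 17/0 → 1 ('a')
  [3] 0/15 → 1 ('a')
  [4] 15/2 → 1 ('a')
  [5] 2/13 → 1 ('a')
  [6] 13/10 → 0 ('')
  [7] 10/18 → 1 ('b')
  [8] 18/6 → 1 ('b')
  [9] 6/11 → 0 ('')
  [10] 11/9 → 1 ('d')
  [11] 9/5 → 2 ('db')
  [12] 5/20 → 1 ('d')
  [13] 20/1 → 0 ('')
  [14] 1/23 → 0 ('')
  [15] 23/16 → 1 ('f')
  [16] 16/8 → 1 ('f')
  [17] 8/19 → 2 ('fd')
  [18] 19/21 → 1 ('f')
  [19] 21/4 → 0 ('')
  [20] 4/22 → 1 ('g')
  [21] 22/3 → 1 ('g')
  [22] 3/14 → 0 ('')
  [23] 14/7 → 1 ('h')

n(n+1)/2 = 24·25/2 = 300
Σ LCP = 0 + 1 + 1 + 1 + 1 + 1 + 0 + 1 + 1 + 0 + 1 + 2 + 1 + 0 + 0 + 1 + 1 + 2 + 1 + 0 + 1 + 1 + 0 + 1 = 19
distinct = 300 − 19 = 281

281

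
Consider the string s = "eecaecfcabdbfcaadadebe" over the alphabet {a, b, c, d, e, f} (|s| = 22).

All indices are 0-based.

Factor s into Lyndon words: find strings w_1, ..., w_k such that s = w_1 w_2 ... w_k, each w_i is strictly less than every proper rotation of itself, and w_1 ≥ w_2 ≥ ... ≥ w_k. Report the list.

["e", "e", "c", "aecfc", "abdbfc", "aadadebe"]

emit factor 1: 'e' (i=0, period=1)
emit factor 2: 'e' (i=1, period=1)
emit factor 3: 'c' (i=2, period=1)
emit factor 4: 'aecfc' (i=3, period=5)
emit factor 5: 'abdbfc' (i=8, period=6)
emit factor 6: 'aadadebe' (i=14, period=8)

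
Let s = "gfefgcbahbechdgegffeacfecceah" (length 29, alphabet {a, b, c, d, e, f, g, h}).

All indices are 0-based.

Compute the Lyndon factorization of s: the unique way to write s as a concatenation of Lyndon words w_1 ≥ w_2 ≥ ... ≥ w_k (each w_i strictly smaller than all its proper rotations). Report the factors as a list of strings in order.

["g", "f", "efg", "c", "b", "ahbechdgegffe", "acfecceah"]

emit factor 1: 'g' (i=0, period=1)
emit factor 2: 'f' (i=1, period=1)
emit factor 3: 'efg' (i=2, period=3)
emit factor 4: 'c' (i=5, period=1)
emit factor 5: 'b' (i=6, period=1)
emit factor 6: 'ahbechdgegffe' (i=7, period=13)
emit factor 7: 'acfecceah' (i=20, period=9)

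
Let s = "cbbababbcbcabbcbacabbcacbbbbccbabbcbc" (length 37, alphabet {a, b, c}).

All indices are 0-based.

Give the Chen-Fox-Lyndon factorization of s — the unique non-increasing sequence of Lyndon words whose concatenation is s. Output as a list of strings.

emit factor 1: 'c' (i=0, period=1)
emit factor 2: 'b' (i=1, period=1)
emit factor 3: 'b' (i=2, period=1)
emit factor 4: 'ababbcbcabbcbacabbcacbbbbccbabbcbc' (i=3, period=34)

["c", "b", "b", "ababbcbcabbcbacabbcacbbbbccbabbcbc"]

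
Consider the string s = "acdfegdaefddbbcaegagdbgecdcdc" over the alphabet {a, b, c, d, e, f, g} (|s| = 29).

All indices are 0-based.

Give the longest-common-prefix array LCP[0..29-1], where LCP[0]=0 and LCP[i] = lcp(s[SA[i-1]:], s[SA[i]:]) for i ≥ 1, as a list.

[0, 1, 2, 1, 0, 1, 1, 0, 1, 1, 3, 2, 0, 1, 2, 1, 2, 1, 1, 0, 1, 1, 2, 0, 1, 0, 1, 2, 1]

sorted suffixes:
  #0 SA[0]=0  'acdfegdaefddbbcaegagdbgecdcdc'
  #1 SA[1]=7  'aefddbbcaegagdbgecdcdc'
  #2 SA[2]=15  'aegagdbgecdcdc'
  #3 SA[3]=18  'agdbgecdcdc'
  #4 SA[4]=12  'bbcaegagdbgecdcdc'
  #5 SA[5]=13  'bcaegagdbgecdcdc'
  #6 SA[6]=21  'bgecdcdc'
  #7 SA[7]=28  'c'
  #8 SA[8]=14  'caegagdbgecdcdc'
  #9 SA[9]=26  'cdc'
  #10 SA[10]=24  'cdcdc'
  #11 SA[11]=1  'cdfegdaefddbbcaegagdbgecdcdc'
  #12 SA[12]=6  'daefddbbcaegagdbgecdcdc'
  #13 SA[13]=11  'dbbcaegagdbgecdcdc'
  #14 SA[14]=20  'dbgecdcdc'
  #15 SA[15]=27  'dc'
  #16 SA[16]=25  'dcdc'
  #17 SA[17]=10  'ddbbcaegagdbgecdcdc'
  #18 SA[18]=2  'dfegdaefddbbcaegagdbgecdcdc'
  #19 SA[19]=23  'ecdcdc'
  #20 SA[20]=8  'efddbbcaegagdbgecdcdc'
  #21 SA[21]=16  'egagdbgecdcdc'
  #22 SA[22]=4  'egdaefddbbcaegagdbgecdcdc'
  #23 SA[23]=9  'fddbbcaegagdbgecdcdc'
  #24 SA[24]=3  'fegdaefddbbcaegagdbgecdcdc'
  #25 SA[25]=17  'gagdbgecdcdc'
  #26 SA[26]=5  'gdaefddbbcaegagdbgecdcdc'
  #27 SA[27]=19  'gdbgecdcdc'
  #28 SA[28]=22  'gecdcdc'

SA = [0, 7, 15, 18, 12, 13, 21, 28, 14, 26, 24, 1, 6, 11, 20, 27, 25, 10, 2, 23, 8, 16, 4, 9, 3, 17, 5, 19, 22]
[i] adj suffixes → lcp
  [1] 0/7 → 1 ('a')
  [2] 7/15 → 2 ('ae')
  [3] 15/18 → 1 ('a')
  [4] 18/12 → 0 ('')
  [5] 12/13 → 1 ('b')
  [6] 13/21 → 1 ('b')
  [7] 21/28 → 0 ('')
  [8] 28/14 → 1 ('c')
  [9] 14/26 → 1 ('c')
  [10] 26/24 → 3 ('cdc')
  [11] 24/1 → 2 ('cd')
  [12] 1/6 → 0 ('')
  [13] 6/11 → 1 ('d')
  [14] 11/20 → 2 ('db')
  [15] 20/27 → 1 ('d')
  [16] 27/25 → 2 ('dc')
  [17] 25/10 → 1 ('d')
  [18] 10/2 → 1 ('d')
  [19] 2/23 → 0 ('')
  [20] 23/8 → 1 ('e')
  [21] 8/16 → 1 ('e')
  [22] 16/4 → 2 ('eg')
  [23] 4/9 → 0 ('')
  [24] 9/3 → 1 ('f')
  [25] 3/17 → 0 ('')
  [26] 17/5 → 1 ('g')
  [27] 5/19 → 2 ('gd')
  [28] 19/22 → 1 ('g')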